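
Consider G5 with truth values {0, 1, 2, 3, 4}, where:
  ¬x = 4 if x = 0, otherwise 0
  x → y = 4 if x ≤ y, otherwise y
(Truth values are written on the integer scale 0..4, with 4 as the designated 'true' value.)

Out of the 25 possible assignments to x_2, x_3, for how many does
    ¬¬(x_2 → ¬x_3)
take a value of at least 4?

9

value 4: 9 assignments (counts)
value 0: 16 assignments
So 9 of the 25 assignments meet the threshold.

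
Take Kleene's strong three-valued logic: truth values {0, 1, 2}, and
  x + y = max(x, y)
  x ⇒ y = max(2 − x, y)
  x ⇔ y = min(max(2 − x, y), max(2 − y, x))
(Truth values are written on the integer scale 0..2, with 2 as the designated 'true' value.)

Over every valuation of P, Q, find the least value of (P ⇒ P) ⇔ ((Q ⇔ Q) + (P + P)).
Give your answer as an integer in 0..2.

Take P = 0, Q = 1:
P ⇒ P = 0 ⇒ 0 = 2
Q ⇔ Q = 1 ⇔ 1 = 1
P + P = 0 + 0 = 0
(Q ⇔ Q) + (P + P) = 1 + 0 = 1
(P ⇒ P) ⇔ ((Q ⇔ Q) + (P + P)) = 2 ⇔ 1 = 1
No assignment yields a value below 1, so this is the minimum.

1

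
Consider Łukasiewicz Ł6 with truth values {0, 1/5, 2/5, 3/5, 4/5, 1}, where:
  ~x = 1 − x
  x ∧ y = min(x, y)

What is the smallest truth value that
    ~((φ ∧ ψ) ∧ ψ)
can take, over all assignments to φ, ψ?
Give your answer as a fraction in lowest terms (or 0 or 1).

0

Take φ = 1, ψ = 1:
φ ∧ ψ = 1 ∧ 1 = 1
(φ ∧ ψ) ∧ ψ = 1 ∧ 1 = 1
~((φ ∧ ψ) ∧ ψ) = ~1 = 0
No assignment yields a value below 0, so this is the minimum.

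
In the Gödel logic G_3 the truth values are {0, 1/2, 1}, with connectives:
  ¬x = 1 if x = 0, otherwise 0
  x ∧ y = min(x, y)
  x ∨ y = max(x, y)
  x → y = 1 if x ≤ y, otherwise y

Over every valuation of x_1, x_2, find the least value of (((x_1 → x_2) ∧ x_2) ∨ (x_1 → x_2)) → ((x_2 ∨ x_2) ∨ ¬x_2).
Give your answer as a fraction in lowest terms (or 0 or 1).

1/2

Take x_1 = 0, x_2 = 1/2:
x_1 → x_2 = 0 → 1/2 = 1
(x_1 → x_2) ∧ x_2 = 1 ∧ 1/2 = 1/2
x_1 → x_2 = 0 → 1/2 = 1
((x_1 → x_2) ∧ x_2) ∨ (x_1 → x_2) = 1/2 ∨ 1 = 1
x_2 ∨ x_2 = 1/2 ∨ 1/2 = 1/2
¬x_2 = ¬1/2 = 0
(x_2 ∨ x_2) ∨ ¬x_2 = 1/2 ∨ 0 = 1/2
(((x_1 → x_2) ∧ x_2) ∨ (x_1 → x_2)) → ((x_2 ∨ x_2) ∨ ¬x_2) = 1 → 1/2 = 1/2
No assignment yields a value below 1/2, so this is the minimum.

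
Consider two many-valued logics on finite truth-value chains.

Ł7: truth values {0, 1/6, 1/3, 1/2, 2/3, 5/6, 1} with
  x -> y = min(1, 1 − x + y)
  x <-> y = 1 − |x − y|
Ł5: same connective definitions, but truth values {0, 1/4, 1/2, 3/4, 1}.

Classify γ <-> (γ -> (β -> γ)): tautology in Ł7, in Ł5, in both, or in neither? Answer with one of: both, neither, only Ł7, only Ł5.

neither

In Ł7: at β = 0, γ = 0 the value is 0 — not a tautology.
In Ł5: at β = 0, γ = 0 the value is 0 — not a tautology.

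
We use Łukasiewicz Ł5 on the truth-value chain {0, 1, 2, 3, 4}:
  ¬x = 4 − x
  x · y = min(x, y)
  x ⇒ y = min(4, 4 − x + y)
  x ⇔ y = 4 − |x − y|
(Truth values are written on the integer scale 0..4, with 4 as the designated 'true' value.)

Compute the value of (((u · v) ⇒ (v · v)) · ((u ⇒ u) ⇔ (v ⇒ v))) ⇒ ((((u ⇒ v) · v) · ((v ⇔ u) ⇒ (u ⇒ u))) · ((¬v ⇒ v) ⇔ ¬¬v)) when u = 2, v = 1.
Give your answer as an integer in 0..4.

u · v = 2 · 1 = 1
v · v = 1 · 1 = 1
(u · v) ⇒ (v · v) = 1 ⇒ 1 = 4
u ⇒ u = 2 ⇒ 2 = 4
v ⇒ v = 1 ⇒ 1 = 4
(u ⇒ u) ⇔ (v ⇒ v) = 4 ⇔ 4 = 4
((u · v) ⇒ (v · v)) · ((u ⇒ u) ⇔ (v ⇒ v)) = 4 · 4 = 4
u ⇒ v = 2 ⇒ 1 = 3
(u ⇒ v) · v = 3 · 1 = 1
v ⇔ u = 1 ⇔ 2 = 3
u ⇒ u = 2 ⇒ 2 = 4
(v ⇔ u) ⇒ (u ⇒ u) = 3 ⇒ 4 = 4
((u ⇒ v) · v) · ((v ⇔ u) ⇒ (u ⇒ u)) = 1 · 4 = 1
¬v = ¬1 = 3
¬v ⇒ v = 3 ⇒ 1 = 2
¬v = ¬1 = 3
¬¬v = ¬3 = 1
(¬v ⇒ v) ⇔ ¬¬v = 2 ⇔ 1 = 3
(((u ⇒ v) · v) · ((v ⇔ u) ⇒ (u ⇒ u))) · ((¬v ⇒ v) ⇔ ¬¬v) = 1 · 3 = 1
(((u · v) ⇒ (v · v)) · ((u ⇒ u) ⇔ (v ⇒ v))) ⇒ ((((u ⇒ v) · v) · ((v ⇔ u) ⇒ (u ⇒ u))) · ((¬v ⇒ v) ⇔ ¬¬v)) = 4 ⇒ 1 = 1

1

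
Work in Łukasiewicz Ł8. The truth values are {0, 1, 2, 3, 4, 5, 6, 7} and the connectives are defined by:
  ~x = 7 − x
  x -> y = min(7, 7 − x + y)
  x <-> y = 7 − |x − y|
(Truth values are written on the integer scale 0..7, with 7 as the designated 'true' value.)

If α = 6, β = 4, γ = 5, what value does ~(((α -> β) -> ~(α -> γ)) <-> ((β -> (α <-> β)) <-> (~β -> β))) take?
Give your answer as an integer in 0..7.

4

α -> β = 6 -> 4 = 5
α -> γ = 6 -> 5 = 6
~(α -> γ) = ~6 = 1
(α -> β) -> ~(α -> γ) = 5 -> 1 = 3
α <-> β = 6 <-> 4 = 5
β -> (α <-> β) = 4 -> 5 = 7
~β = ~4 = 3
~β -> β = 3 -> 4 = 7
(β -> (α <-> β)) <-> (~β -> β) = 7 <-> 7 = 7
((α -> β) -> ~(α -> γ)) <-> ((β -> (α <-> β)) <-> (~β -> β)) = 3 <-> 7 = 3
~(((α -> β) -> ~(α -> γ)) <-> ((β -> (α <-> β)) <-> (~β -> β))) = ~3 = 4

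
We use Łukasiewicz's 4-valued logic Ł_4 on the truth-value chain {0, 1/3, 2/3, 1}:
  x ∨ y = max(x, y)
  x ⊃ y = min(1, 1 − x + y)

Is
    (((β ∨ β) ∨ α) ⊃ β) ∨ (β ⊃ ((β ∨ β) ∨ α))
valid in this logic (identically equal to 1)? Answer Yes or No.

Yes

α = 0, β = 0 ↦ 1
α = 0, β = 1/3 ↦ 1
α = 0, β = 2/3 ↦ 1
α = 0, β = 1 ↦ 1
α = 1/3, β = 0 ↦ 1
α = 1/3, β = 1/3 ↦ 1
α = 1/3, β = 2/3 ↦ 1
α = 1/3, β = 1 ↦ 1
α = 2/3, β = 0 ↦ 1
α = 2/3, β = 1/3 ↦ 1
α = 2/3, β = 2/3 ↦ 1
α = 2/3, β = 1 ↦ 1
α = 1, β = 0 ↦ 1
α = 1, β = 1/3 ↦ 1
α = 1, β = 2/3 ↦ 1
α = 1, β = 1 ↦ 1
Every assignment gives a value ≥ 1.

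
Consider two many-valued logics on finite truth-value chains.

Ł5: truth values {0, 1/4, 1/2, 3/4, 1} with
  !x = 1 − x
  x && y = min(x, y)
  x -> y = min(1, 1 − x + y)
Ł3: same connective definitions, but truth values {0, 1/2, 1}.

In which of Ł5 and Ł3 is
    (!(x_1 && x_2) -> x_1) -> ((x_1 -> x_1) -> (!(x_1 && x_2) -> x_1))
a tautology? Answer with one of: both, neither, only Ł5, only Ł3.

In Ł5: every assignment gives 1 — tautology.
In Ł3: every assignment gives 1 — tautology.

both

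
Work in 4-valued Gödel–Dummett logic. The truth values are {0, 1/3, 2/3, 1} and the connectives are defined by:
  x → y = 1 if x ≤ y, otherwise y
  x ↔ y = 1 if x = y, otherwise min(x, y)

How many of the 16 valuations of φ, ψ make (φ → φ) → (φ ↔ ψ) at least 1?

φ = 0, ψ = 0 ↦ 1  ≥
φ = 0, ψ = 1/3 ↦ 0  <
φ = 0, ψ = 2/3 ↦ 0  <
φ = 0, ψ = 1 ↦ 0  <
φ = 1/3, ψ = 0 ↦ 0  <
φ = 1/3, ψ = 1/3 ↦ 1  ≥
φ = 1/3, ψ = 2/3 ↦ 1/3  <
φ = 1/3, ψ = 1 ↦ 1/3  <
φ = 2/3, ψ = 0 ↦ 0  <
φ = 2/3, ψ = 1/3 ↦ 1/3  <
φ = 2/3, ψ = 2/3 ↦ 1  ≥
φ = 2/3, ψ = 1 ↦ 2/3  <
φ = 1, ψ = 0 ↦ 0  <
φ = 1, ψ = 1/3 ↦ 1/3  <
φ = 1, ψ = 2/3 ↦ 2/3  <
φ = 1, ψ = 1 ↦ 1  ≥
So 4 of the 16 assignments meet the threshold.

4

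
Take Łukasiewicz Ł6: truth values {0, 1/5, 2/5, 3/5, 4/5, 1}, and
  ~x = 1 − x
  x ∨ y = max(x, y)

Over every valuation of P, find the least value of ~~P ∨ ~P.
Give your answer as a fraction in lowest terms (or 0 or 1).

Take P = 2/5:
~P = ~2/5 = 3/5
~~P = ~3/5 = 2/5
~P = ~2/5 = 3/5
~~P ∨ ~P = 2/5 ∨ 3/5 = 3/5
No assignment yields a value below 3/5, so this is the minimum.

3/5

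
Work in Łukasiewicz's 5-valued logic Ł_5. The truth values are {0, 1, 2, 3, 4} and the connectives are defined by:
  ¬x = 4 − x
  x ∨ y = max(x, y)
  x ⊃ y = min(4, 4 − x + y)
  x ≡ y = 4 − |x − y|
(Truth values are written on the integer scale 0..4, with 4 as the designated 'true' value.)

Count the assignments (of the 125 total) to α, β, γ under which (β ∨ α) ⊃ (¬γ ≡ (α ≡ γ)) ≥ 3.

86

value 4: 75 assignments (counts)
value 3: 11 assignments (counts)
value 2: 26 assignments
value 1: 3 assignments
value 0: 10 assignments
So 86 of the 125 assignments meet the threshold.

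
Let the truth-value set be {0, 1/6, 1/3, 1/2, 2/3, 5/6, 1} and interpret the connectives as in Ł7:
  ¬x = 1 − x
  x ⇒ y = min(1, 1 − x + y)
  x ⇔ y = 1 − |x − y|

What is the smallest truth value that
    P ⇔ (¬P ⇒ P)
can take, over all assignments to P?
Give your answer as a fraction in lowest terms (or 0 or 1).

1/2

Take P = 1/2:
¬P = ¬1/2 = 1/2
¬P ⇒ P = 1/2 ⇒ 1/2 = 1
P ⇔ (¬P ⇒ P) = 1/2 ⇔ 1 = 1/2
No assignment yields a value below 1/2, so this is the minimum.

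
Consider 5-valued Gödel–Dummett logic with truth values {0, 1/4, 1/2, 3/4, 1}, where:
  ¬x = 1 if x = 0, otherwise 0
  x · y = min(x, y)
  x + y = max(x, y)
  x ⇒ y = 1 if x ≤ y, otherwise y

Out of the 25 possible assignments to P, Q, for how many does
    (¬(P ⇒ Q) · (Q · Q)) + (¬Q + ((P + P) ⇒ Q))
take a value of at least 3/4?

20

value 1: 19 assignments (counts)
value 3/4: 1 assignment (counts)
value 1/2: 2 assignments
value 1/4: 3 assignments
So 20 of the 25 assignments meet the threshold.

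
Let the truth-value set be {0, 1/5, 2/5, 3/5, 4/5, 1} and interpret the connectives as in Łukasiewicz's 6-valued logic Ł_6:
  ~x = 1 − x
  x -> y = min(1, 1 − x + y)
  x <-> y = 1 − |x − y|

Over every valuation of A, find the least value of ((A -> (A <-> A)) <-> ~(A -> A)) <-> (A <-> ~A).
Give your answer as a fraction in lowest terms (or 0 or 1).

Take A = 2/5:
A <-> A = 2/5 <-> 2/5 = 1
A -> (A <-> A) = 2/5 -> 1 = 1
A -> A = 2/5 -> 2/5 = 1
~(A -> A) = ~1 = 0
(A -> (A <-> A)) <-> ~(A -> A) = 1 <-> 0 = 0
~A = ~2/5 = 3/5
A <-> ~A = 2/5 <-> 3/5 = 4/5
((A -> (A <-> A)) <-> ~(A -> A)) <-> (A <-> ~A) = 0 <-> 4/5 = 1/5
No assignment yields a value below 1/5, so this is the minimum.

1/5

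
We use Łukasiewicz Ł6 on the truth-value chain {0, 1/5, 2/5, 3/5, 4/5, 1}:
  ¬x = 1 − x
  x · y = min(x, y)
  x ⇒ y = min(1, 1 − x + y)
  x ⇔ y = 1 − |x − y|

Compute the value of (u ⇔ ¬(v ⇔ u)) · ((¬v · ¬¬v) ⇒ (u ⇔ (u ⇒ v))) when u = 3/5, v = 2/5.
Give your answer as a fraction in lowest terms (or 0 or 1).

v ⇔ u = 2/5 ⇔ 3/5 = 4/5
¬(v ⇔ u) = ¬4/5 = 1/5
u ⇔ ¬(v ⇔ u) = 3/5 ⇔ 1/5 = 3/5
¬v = ¬2/5 = 3/5
¬v = ¬2/5 = 3/5
¬¬v = ¬3/5 = 2/5
¬v · ¬¬v = 3/5 · 2/5 = 2/5
u ⇒ v = 3/5 ⇒ 2/5 = 4/5
u ⇔ (u ⇒ v) = 3/5 ⇔ 4/5 = 4/5
(¬v · ¬¬v) ⇒ (u ⇔ (u ⇒ v)) = 2/5 ⇒ 4/5 = 1
(u ⇔ ¬(v ⇔ u)) · ((¬v · ¬¬v) ⇒ (u ⇔ (u ⇒ v))) = 3/5 · 1 = 3/5

3/5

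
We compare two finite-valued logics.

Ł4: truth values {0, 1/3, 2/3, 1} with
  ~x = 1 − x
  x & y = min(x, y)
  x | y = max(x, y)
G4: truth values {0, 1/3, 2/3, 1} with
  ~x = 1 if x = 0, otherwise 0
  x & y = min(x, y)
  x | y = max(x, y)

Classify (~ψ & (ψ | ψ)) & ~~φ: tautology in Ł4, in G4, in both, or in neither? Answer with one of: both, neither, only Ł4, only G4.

neither

In Ł4: at φ = 0, ψ = 0 the value is 0 — not a tautology.
In G4: at φ = 0, ψ = 0 the value is 0 — not a tautology.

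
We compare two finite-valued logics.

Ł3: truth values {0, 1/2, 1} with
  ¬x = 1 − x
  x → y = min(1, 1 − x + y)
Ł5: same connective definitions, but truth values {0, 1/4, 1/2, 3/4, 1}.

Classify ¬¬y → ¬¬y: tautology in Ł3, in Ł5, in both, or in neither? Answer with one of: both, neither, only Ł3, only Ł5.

both

In Ł3: every assignment gives 1 — tautology.
In Ł5: every assignment gives 1 — tautology.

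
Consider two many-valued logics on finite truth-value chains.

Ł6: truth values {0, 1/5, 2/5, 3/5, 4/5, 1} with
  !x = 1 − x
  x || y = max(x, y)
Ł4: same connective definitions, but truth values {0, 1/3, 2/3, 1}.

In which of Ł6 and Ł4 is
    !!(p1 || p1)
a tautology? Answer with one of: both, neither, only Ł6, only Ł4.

In Ł6: at p1 = 0 the value is 0 — not a tautology.
In Ł4: at p1 = 0 the value is 0 — not a tautology.

neither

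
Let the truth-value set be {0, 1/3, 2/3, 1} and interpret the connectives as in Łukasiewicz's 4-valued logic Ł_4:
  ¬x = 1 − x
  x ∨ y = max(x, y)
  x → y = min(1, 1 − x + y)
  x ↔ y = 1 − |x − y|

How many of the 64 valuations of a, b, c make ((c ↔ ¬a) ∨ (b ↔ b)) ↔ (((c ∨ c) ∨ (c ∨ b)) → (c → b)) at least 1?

48

value 1: 48 assignments (counts)
value 2/3: 8 assignments
value 1/3: 4 assignments
value 0: 4 assignments
So 48 of the 64 assignments meet the threshold.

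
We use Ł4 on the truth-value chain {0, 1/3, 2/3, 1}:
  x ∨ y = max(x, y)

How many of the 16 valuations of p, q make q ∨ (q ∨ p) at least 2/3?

12

p = 0, q = 0 ↦ 0  <
p = 0, q = 1/3 ↦ 1/3  <
p = 0, q = 2/3 ↦ 2/3  ≥
p = 0, q = 1 ↦ 1  ≥
p = 1/3, q = 0 ↦ 1/3  <
p = 1/3, q = 1/3 ↦ 1/3  <
p = 1/3, q = 2/3 ↦ 2/3  ≥
p = 1/3, q = 1 ↦ 1  ≥
p = 2/3, q = 0 ↦ 2/3  ≥
p = 2/3, q = 1/3 ↦ 2/3  ≥
p = 2/3, q = 2/3 ↦ 2/3  ≥
p = 2/3, q = 1 ↦ 1  ≥
p = 1, q = 0 ↦ 1  ≥
p = 1, q = 1/3 ↦ 1  ≥
p = 1, q = 2/3 ↦ 1  ≥
p = 1, q = 1 ↦ 1  ≥
So 12 of the 16 assignments meet the threshold.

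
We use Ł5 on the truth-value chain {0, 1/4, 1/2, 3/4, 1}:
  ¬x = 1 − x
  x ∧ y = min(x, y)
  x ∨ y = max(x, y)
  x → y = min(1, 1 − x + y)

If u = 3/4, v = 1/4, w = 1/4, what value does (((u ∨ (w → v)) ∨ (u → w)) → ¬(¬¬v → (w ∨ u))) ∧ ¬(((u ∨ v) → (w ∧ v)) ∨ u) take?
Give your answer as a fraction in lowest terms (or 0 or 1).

0

w → v = 1/4 → 1/4 = 1
u ∨ (w → v) = 3/4 ∨ 1 = 1
u → w = 3/4 → 1/4 = 1/2
(u ∨ (w → v)) ∨ (u → w) = 1 ∨ 1/2 = 1
¬v = ¬1/4 = 3/4
¬¬v = ¬3/4 = 1/4
w ∨ u = 1/4 ∨ 3/4 = 3/4
¬¬v → (w ∨ u) = 1/4 → 3/4 = 1
¬(¬¬v → (w ∨ u)) = ¬1 = 0
((u ∨ (w → v)) ∨ (u → w)) → ¬(¬¬v → (w ∨ u)) = 1 → 0 = 0
u ∨ v = 3/4 ∨ 1/4 = 3/4
w ∧ v = 1/4 ∧ 1/4 = 1/4
(u ∨ v) → (w ∧ v) = 3/4 → 1/4 = 1/2
((u ∨ v) → (w ∧ v)) ∨ u = 1/2 ∨ 3/4 = 3/4
¬(((u ∨ v) → (w ∧ v)) ∨ u) = ¬3/4 = 1/4
(((u ∨ (w → v)) ∨ (u → w)) → ¬(¬¬v → (w ∨ u))) ∧ ¬(((u ∨ v) → (w ∧ v)) ∨ u) = 0 ∧ 1/4 = 0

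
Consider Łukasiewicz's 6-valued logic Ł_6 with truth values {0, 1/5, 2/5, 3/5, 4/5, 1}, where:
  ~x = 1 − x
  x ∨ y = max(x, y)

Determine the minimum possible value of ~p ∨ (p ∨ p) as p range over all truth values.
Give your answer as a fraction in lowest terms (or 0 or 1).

3/5

Take p = 2/5:
~p = ~2/5 = 3/5
p ∨ p = 2/5 ∨ 2/5 = 2/5
~p ∨ (p ∨ p) = 3/5 ∨ 2/5 = 3/5
No assignment yields a value below 3/5, so this is the minimum.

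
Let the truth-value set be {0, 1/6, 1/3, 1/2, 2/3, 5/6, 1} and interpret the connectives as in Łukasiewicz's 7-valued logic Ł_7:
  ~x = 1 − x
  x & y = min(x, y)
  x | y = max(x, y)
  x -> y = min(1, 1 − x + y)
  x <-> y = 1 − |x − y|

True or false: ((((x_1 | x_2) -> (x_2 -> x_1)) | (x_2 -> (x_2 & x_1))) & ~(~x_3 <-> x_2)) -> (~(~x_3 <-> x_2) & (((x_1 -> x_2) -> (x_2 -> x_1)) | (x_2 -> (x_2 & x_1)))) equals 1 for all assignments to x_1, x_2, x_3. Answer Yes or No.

No

Counterexample: take x_1 = 0, x_2 = 2/3, x_3 = 5/6.
x_1 | x_2 = 0 | 2/3 = 2/3
x_2 -> x_1 = 2/3 -> 0 = 1/3
(x_1 | x_2) -> (x_2 -> x_1) = 2/3 -> 1/3 = 2/3
x_2 & x_1 = 2/3 & 0 = 0
x_2 -> (x_2 & x_1) = 2/3 -> 0 = 1/3
((x_1 | x_2) -> (x_2 -> x_1)) | (x_2 -> (x_2 & x_1)) = 2/3 | 1/3 = 2/3
~x_3 = ~5/6 = 1/6
~x_3 <-> x_2 = 1/6 <-> 2/3 = 1/2
~(~x_3 <-> x_2) = ~1/2 = 1/2
(((x_1 | x_2) -> (x_2 -> x_1)) | (x_2 -> (x_2 & x_1))) & ~(~x_3 <-> x_2) = 2/3 & 1/2 = 1/2
~x_3 = ~5/6 = 1/6
~x_3 <-> x_2 = 1/6 <-> 2/3 = 1/2
~(~x_3 <-> x_2) = ~1/2 = 1/2
x_1 -> x_2 = 0 -> 2/3 = 1
x_2 -> x_1 = 2/3 -> 0 = 1/3
(x_1 -> x_2) -> (x_2 -> x_1) = 1 -> 1/3 = 1/3
x_2 & x_1 = 2/3 & 0 = 0
x_2 -> (x_2 & x_1) = 2/3 -> 0 = 1/3
((x_1 -> x_2) -> (x_2 -> x_1)) | (x_2 -> (x_2 & x_1)) = 1/3 | 1/3 = 1/3
~(~x_3 <-> x_2) & (((x_1 -> x_2) -> (x_2 -> x_1)) | (x_2 -> (x_2 & x_1))) = 1/2 & 1/3 = 1/3
((((x_1 | x_2) -> (x_2 -> x_1)) | (x_2 -> (x_2 & x_1))) & ~(~x_3 <-> x_2)) -> (~(~x_3 <-> x_2) & (((x_1 -> x_2) -> (x_2 -> x_1)) | (x_2 -> (x_2 & x_1)))) = 1/2 -> 1/3 = 5/6
This gives 5/6 ≠ 1.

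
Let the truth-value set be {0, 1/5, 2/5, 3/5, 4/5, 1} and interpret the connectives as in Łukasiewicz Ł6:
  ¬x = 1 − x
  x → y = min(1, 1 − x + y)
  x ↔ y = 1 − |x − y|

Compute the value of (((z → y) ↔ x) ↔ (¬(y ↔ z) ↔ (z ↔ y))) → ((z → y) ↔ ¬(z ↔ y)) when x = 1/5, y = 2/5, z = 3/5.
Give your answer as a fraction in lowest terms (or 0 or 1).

z → y = 3/5 → 2/5 = 4/5
(z → y) ↔ x = 4/5 ↔ 1/5 = 2/5
y ↔ z = 2/5 ↔ 3/5 = 4/5
¬(y ↔ z) = ¬4/5 = 1/5
z ↔ y = 3/5 ↔ 2/5 = 4/5
¬(y ↔ z) ↔ (z ↔ y) = 1/5 ↔ 4/5 = 2/5
((z → y) ↔ x) ↔ (¬(y ↔ z) ↔ (z ↔ y)) = 2/5 ↔ 2/5 = 1
z → y = 3/5 → 2/5 = 4/5
z ↔ y = 3/5 ↔ 2/5 = 4/5
¬(z ↔ y) = ¬4/5 = 1/5
(z → y) ↔ ¬(z ↔ y) = 4/5 ↔ 1/5 = 2/5
(((z → y) ↔ x) ↔ (¬(y ↔ z) ↔ (z ↔ y))) → ((z → y) ↔ ¬(z ↔ y)) = 1 → 2/5 = 2/5

2/5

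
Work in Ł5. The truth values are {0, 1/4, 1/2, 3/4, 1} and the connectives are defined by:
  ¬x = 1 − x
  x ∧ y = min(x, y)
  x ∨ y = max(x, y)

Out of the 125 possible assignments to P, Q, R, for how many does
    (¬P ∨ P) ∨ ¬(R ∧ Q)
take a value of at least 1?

77

value 1: 77 assignments (counts)
value 3/4: 39 assignments
value 1/2: 9 assignments
So 77 of the 125 assignments meet the threshold.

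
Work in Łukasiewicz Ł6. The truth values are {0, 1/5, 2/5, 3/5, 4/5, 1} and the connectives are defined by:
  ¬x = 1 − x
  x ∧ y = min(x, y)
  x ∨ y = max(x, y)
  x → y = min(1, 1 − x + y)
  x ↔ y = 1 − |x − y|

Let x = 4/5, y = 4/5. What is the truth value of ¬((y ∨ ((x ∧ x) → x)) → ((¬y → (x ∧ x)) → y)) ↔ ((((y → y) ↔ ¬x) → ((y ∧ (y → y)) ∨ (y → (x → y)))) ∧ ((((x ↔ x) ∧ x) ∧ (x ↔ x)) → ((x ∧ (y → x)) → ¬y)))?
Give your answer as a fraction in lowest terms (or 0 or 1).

x ∧ x = 4/5 ∧ 4/5 = 4/5
(x ∧ x) → x = 4/5 → 4/5 = 1
y ∨ ((x ∧ x) → x) = 4/5 ∨ 1 = 1
¬y = ¬4/5 = 1/5
x ∧ x = 4/5 ∧ 4/5 = 4/5
¬y → (x ∧ x) = 1/5 → 4/5 = 1
(¬y → (x ∧ x)) → y = 1 → 4/5 = 4/5
(y ∨ ((x ∧ x) → x)) → ((¬y → (x ∧ x)) → y) = 1 → 4/5 = 4/5
¬((y ∨ ((x ∧ x) → x)) → ((¬y → (x ∧ x)) → y)) = ¬4/5 = 1/5
y → y = 4/5 → 4/5 = 1
¬x = ¬4/5 = 1/5
(y → y) ↔ ¬x = 1 ↔ 1/5 = 1/5
y → y = 4/5 → 4/5 = 1
y ∧ (y → y) = 4/5 ∧ 1 = 4/5
x → y = 4/5 → 4/5 = 1
y → (x → y) = 4/5 → 1 = 1
(y ∧ (y → y)) ∨ (y → (x → y)) = 4/5 ∨ 1 = 1
((y → y) ↔ ¬x) → ((y ∧ (y → y)) ∨ (y → (x → y))) = 1/5 → 1 = 1
x ↔ x = 4/5 ↔ 4/5 = 1
(x ↔ x) ∧ x = 1 ∧ 4/5 = 4/5
x ↔ x = 4/5 ↔ 4/5 = 1
((x ↔ x) ∧ x) ∧ (x ↔ x) = 4/5 ∧ 1 = 4/5
y → x = 4/5 → 4/5 = 1
x ∧ (y → x) = 4/5 ∧ 1 = 4/5
¬y = ¬4/5 = 1/5
(x ∧ (y → x)) → ¬y = 4/5 → 1/5 = 2/5
(((x ↔ x) ∧ x) ∧ (x ↔ x)) → ((x ∧ (y → x)) → ¬y) = 4/5 → 2/5 = 3/5
(((y → y) ↔ ¬x) → ((y ∧ (y → y)) ∨ (y → (x → y)))) ∧ ((((x ↔ x) ∧ x) ∧ (x ↔ x)) → ((x ∧ (y → x)) → ¬y)) = 1 ∧ 3/5 = 3/5
¬((y ∨ ((x ∧ x) → x)) → ((¬y → (x ∧ x)) → y)) ↔ ((((y → y) ↔ ¬x) → ((y ∧ (y → y)) ∨ (y → (x → y)))) ∧ ((((x ↔ x) ∧ x) ∧ (x ↔ x)) → ((x ∧ (y → x)) → ¬y))) = 1/5 ↔ 3/5 = 3/5

3/5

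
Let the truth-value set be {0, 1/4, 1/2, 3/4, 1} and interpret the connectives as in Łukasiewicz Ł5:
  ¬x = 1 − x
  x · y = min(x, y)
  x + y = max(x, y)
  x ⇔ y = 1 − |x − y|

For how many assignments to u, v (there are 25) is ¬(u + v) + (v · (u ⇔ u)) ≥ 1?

6

value 1: 6 assignments (counts)
value 3/4: 8 assignments
value 1/2: 7 assignments
value 1/4: 3 assignments
value 0: 1 assignment
So 6 of the 25 assignments meet the threshold.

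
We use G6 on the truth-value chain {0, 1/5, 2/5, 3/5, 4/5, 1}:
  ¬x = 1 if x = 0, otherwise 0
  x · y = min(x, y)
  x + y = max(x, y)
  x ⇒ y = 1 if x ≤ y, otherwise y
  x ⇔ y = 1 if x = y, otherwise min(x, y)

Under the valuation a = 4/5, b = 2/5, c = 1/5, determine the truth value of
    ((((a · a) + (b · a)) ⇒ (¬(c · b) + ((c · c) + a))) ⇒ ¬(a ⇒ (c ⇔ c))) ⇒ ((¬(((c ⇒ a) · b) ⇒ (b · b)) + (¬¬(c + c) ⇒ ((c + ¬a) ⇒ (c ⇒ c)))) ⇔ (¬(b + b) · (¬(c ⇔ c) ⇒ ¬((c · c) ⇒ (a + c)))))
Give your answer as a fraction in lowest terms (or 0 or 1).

a · a = 4/5 · 4/5 = 4/5
b · a = 2/5 · 4/5 = 2/5
(a · a) + (b · a) = 4/5 + 2/5 = 4/5
c · b = 1/5 · 2/5 = 1/5
¬(c · b) = ¬1/5 = 0
c · c = 1/5 · 1/5 = 1/5
(c · c) + a = 1/5 + 4/5 = 4/5
¬(c · b) + ((c · c) + a) = 0 + 4/5 = 4/5
((a · a) + (b · a)) ⇒ (¬(c · b) + ((c · c) + a)) = 4/5 ⇒ 4/5 = 1
c ⇔ c = 1/5 ⇔ 1/5 = 1
a ⇒ (c ⇔ c) = 4/5 ⇒ 1 = 1
¬(a ⇒ (c ⇔ c)) = ¬1 = 0
(((a · a) + (b · a)) ⇒ (¬(c · b) + ((c · c) + a))) ⇒ ¬(a ⇒ (c ⇔ c)) = 1 ⇒ 0 = 0
c ⇒ a = 1/5 ⇒ 4/5 = 1
(c ⇒ a) · b = 1 · 2/5 = 2/5
b · b = 2/5 · 2/5 = 2/5
((c ⇒ a) · b) ⇒ (b · b) = 2/5 ⇒ 2/5 = 1
¬(((c ⇒ a) · b) ⇒ (b · b)) = ¬1 = 0
c + c = 1/5 + 1/5 = 1/5
¬(c + c) = ¬1/5 = 0
¬¬(c + c) = ¬0 = 1
¬a = ¬4/5 = 0
c + ¬a = 1/5 + 0 = 1/5
c ⇒ c = 1/5 ⇒ 1/5 = 1
(c + ¬a) ⇒ (c ⇒ c) = 1/5 ⇒ 1 = 1
¬¬(c + c) ⇒ ((c + ¬a) ⇒ (c ⇒ c)) = 1 ⇒ 1 = 1
¬(((c ⇒ a) · b) ⇒ (b · b)) + (¬¬(c + c) ⇒ ((c + ¬a) ⇒ (c ⇒ c))) = 0 + 1 = 1
b + b = 2/5 + 2/5 = 2/5
¬(b + b) = ¬2/5 = 0
c ⇔ c = 1/5 ⇔ 1/5 = 1
¬(c ⇔ c) = ¬1 = 0
c · c = 1/5 · 1/5 = 1/5
a + c = 4/5 + 1/5 = 4/5
(c · c) ⇒ (a + c) = 1/5 ⇒ 4/5 = 1
¬((c · c) ⇒ (a + c)) = ¬1 = 0
¬(c ⇔ c) ⇒ ¬((c · c) ⇒ (a + c)) = 0 ⇒ 0 = 1
¬(b + b) · (¬(c ⇔ c) ⇒ ¬((c · c) ⇒ (a + c))) = 0 · 1 = 0
(¬(((c ⇒ a) · b) ⇒ (b · b)) + (¬¬(c + c) ⇒ ((c + ¬a) ⇒ (c ⇒ c)))) ⇔ (¬(b + b) · (¬(c ⇔ c) ⇒ ¬((c · c) ⇒ (a + c)))) = 1 ⇔ 0 = 0
((((a · a) + (b · a)) ⇒ (¬(c · b) + ((c · c) + a))) ⇒ ¬(a ⇒ (c ⇔ c))) ⇒ ((¬(((c ⇒ a) · b) ⇒ (b · b)) + (¬¬(c + c) ⇒ ((c + ¬a) ⇒ (c ⇒ c)))) ⇔ (¬(b + b) · (¬(c ⇔ c) ⇒ ¬((c · c) ⇒ (a + c))))) = 0 ⇒ 0 = 1

1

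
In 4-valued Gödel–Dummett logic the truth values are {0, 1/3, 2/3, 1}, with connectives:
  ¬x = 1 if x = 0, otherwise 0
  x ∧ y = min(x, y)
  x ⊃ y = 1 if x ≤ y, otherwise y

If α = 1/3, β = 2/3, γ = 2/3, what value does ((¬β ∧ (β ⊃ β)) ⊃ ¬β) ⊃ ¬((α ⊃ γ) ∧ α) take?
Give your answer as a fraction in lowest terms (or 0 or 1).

0

¬β = ¬2/3 = 0
β ⊃ β = 2/3 ⊃ 2/3 = 1
¬β ∧ (β ⊃ β) = 0 ∧ 1 = 0
¬β = ¬2/3 = 0
(¬β ∧ (β ⊃ β)) ⊃ ¬β = 0 ⊃ 0 = 1
α ⊃ γ = 1/3 ⊃ 2/3 = 1
(α ⊃ γ) ∧ α = 1 ∧ 1/3 = 1/3
¬((α ⊃ γ) ∧ α) = ¬1/3 = 0
((¬β ∧ (β ⊃ β)) ⊃ ¬β) ⊃ ¬((α ⊃ γ) ∧ α) = 1 ⊃ 0 = 0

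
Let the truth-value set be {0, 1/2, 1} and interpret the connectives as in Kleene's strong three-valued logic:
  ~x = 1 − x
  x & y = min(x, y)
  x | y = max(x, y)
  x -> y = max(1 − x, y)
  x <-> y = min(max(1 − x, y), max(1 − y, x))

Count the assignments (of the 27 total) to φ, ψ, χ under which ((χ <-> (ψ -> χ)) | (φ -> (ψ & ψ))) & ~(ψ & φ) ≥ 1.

value 1: 11 assignments (counts)
value 1/2: 12 assignments
value 0: 4 assignments
So 11 of the 27 assignments meet the threshold.

11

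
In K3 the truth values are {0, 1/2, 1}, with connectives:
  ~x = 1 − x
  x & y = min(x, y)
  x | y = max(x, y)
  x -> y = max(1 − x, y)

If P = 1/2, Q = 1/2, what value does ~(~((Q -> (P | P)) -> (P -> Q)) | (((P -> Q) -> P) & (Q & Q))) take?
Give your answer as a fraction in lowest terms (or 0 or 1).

P | P = 1/2 | 1/2 = 1/2
Q -> (P | P) = 1/2 -> 1/2 = 1/2
P -> Q = 1/2 -> 1/2 = 1/2
(Q -> (P | P)) -> (P -> Q) = 1/2 -> 1/2 = 1/2
~((Q -> (P | P)) -> (P -> Q)) = ~1/2 = 1/2
P -> Q = 1/2 -> 1/2 = 1/2
(P -> Q) -> P = 1/2 -> 1/2 = 1/2
Q & Q = 1/2 & 1/2 = 1/2
((P -> Q) -> P) & (Q & Q) = 1/2 & 1/2 = 1/2
~((Q -> (P | P)) -> (P -> Q)) | (((P -> Q) -> P) & (Q & Q)) = 1/2 | 1/2 = 1/2
~(~((Q -> (P | P)) -> (P -> Q)) | (((P -> Q) -> P) & (Q & Q))) = ~1/2 = 1/2

1/2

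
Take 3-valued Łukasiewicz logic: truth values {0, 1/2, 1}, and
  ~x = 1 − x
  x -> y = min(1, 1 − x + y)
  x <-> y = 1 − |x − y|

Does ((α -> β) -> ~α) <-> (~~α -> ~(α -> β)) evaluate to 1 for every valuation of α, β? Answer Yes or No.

Yes

α = 0, β = 0 ↦ 1
α = 0, β = 1/2 ↦ 1
α = 0, β = 1 ↦ 1
α = 1/2, β = 0 ↦ 1
α = 1/2, β = 1/2 ↦ 1
α = 1/2, β = 1 ↦ 1
α = 1, β = 0 ↦ 1
α = 1, β = 1/2 ↦ 1
α = 1, β = 1 ↦ 1
Every assignment gives a value ≥ 1.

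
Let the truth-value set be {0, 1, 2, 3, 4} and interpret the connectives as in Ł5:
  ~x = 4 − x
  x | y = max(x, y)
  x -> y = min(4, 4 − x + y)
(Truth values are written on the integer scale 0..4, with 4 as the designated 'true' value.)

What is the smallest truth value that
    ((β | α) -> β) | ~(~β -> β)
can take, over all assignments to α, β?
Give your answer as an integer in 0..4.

Take α = 3, β = 1:
β | α = 1 | 3 = 3
(β | α) -> β = 3 -> 1 = 2
~β = ~1 = 3
~β -> β = 3 -> 1 = 2
~(~β -> β) = ~2 = 2
((β | α) -> β) | ~(~β -> β) = 2 | 2 = 2
No assignment yields a value below 2, so this is the minimum.

2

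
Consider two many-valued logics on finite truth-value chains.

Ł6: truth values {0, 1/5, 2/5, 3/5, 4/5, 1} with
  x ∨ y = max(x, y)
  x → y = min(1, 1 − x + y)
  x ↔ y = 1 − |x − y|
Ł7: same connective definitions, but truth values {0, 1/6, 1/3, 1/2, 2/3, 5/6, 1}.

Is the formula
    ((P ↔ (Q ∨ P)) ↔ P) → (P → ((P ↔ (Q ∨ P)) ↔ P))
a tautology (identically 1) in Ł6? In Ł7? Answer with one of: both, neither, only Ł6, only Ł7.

In Ł6: every assignment gives 1 — tautology.
In Ł7: every assignment gives 1 — tautology.

both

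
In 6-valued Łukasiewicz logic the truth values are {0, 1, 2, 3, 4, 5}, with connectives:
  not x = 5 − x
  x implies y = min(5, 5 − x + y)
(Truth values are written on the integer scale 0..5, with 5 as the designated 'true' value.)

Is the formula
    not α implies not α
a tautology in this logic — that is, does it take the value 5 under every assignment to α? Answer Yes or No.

α = 0 ↦ 5
α = 1 ↦ 5
α = 2 ↦ 5
α = 3 ↦ 5
α = 4 ↦ 5
α = 5 ↦ 5
Every assignment gives a value ≥ 5.

Yes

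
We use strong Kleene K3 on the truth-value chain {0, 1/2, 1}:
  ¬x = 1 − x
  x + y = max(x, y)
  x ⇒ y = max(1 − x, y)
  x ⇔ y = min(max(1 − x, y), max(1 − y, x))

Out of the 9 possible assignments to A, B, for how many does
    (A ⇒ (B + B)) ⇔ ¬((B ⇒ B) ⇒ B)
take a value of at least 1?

A = 0, B = 0 ↦ 1  ≥
A = 0, B = 1/2 ↦ 1/2  <
A = 0, B = 1 ↦ 0  <
A = 1/2, B = 0 ↦ 1/2  <
A = 1/2, B = 1/2 ↦ 1/2  <
A = 1/2, B = 1 ↦ 0  <
A = 1, B = 0 ↦ 0  <
A = 1, B = 1/2 ↦ 1/2  <
A = 1, B = 1 ↦ 0  <
So 1 of the 9 assignments meets the threshold.

1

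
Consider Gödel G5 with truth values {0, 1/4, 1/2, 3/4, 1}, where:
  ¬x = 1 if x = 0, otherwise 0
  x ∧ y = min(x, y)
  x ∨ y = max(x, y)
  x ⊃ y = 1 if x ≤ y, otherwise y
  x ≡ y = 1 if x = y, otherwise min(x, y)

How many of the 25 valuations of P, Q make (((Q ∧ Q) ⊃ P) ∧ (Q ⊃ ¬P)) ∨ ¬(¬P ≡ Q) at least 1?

21

value 1: 21 assignments (counts)
value 0: 4 assignments
So 21 of the 25 assignments meet the threshold.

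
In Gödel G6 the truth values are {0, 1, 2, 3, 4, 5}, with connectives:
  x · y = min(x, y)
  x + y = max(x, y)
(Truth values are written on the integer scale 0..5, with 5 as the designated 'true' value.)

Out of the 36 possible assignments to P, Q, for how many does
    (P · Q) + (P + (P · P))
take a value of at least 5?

value 5: 6 assignments (counts)
value 4: 6 assignments
value 3: 6 assignments
value 2: 6 assignments
value 1: 6 assignments
value 0: 6 assignments
So 6 of the 36 assignments meet the threshold.

6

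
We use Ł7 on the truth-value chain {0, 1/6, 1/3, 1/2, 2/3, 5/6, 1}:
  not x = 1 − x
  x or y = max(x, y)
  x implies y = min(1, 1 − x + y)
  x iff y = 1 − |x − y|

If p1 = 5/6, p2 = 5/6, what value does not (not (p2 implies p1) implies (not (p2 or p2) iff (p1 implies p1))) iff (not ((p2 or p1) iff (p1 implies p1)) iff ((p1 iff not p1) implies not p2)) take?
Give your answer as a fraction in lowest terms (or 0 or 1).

2/3

p2 implies p1 = 5/6 implies 5/6 = 1
not (p2 implies p1) = not 1 = 0
p2 or p2 = 5/6 or 5/6 = 5/6
not (p2 or p2) = not 5/6 = 1/6
p1 implies p1 = 5/6 implies 5/6 = 1
not (p2 or p2) iff (p1 implies p1) = 1/6 iff 1 = 1/6
not (p2 implies p1) implies (not (p2 or p2) iff (p1 implies p1)) = 0 implies 1/6 = 1
not (not (p2 implies p1) implies (not (p2 or p2) iff (p1 implies p1))) = not 1 = 0
p2 or p1 = 5/6 or 5/6 = 5/6
p1 implies p1 = 5/6 implies 5/6 = 1
(p2 or p1) iff (p1 implies p1) = 5/6 iff 1 = 5/6
not ((p2 or p1) iff (p1 implies p1)) = not 5/6 = 1/6
not p1 = not 5/6 = 1/6
p1 iff not p1 = 5/6 iff 1/6 = 1/3
not p2 = not 5/6 = 1/6
(p1 iff not p1) implies not p2 = 1/3 implies 1/6 = 5/6
not ((p2 or p1) iff (p1 implies p1)) iff ((p1 iff not p1) implies not p2) = 1/6 iff 5/6 = 1/3
not (not (p2 implies p1) implies (not (p2 or p2) iff (p1 implies p1))) iff (not ((p2 or p1) iff (p1 implies p1)) iff ((p1 iff not p1) implies not p2)) = 0 iff 1/3 = 2/3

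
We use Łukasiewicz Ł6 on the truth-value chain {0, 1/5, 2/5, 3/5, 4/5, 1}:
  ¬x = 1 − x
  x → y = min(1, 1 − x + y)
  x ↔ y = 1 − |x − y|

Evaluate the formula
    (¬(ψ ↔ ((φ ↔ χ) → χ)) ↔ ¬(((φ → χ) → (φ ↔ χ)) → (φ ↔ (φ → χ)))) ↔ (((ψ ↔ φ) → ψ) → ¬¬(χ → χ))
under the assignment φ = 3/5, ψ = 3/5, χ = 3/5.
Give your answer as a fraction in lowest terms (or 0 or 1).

φ ↔ χ = 3/5 ↔ 3/5 = 1
(φ ↔ χ) → χ = 1 → 3/5 = 3/5
ψ ↔ ((φ ↔ χ) → χ) = 3/5 ↔ 3/5 = 1
¬(ψ ↔ ((φ ↔ χ) → χ)) = ¬1 = 0
φ → χ = 3/5 → 3/5 = 1
φ ↔ χ = 3/5 ↔ 3/5 = 1
(φ → χ) → (φ ↔ χ) = 1 → 1 = 1
φ → χ = 3/5 → 3/5 = 1
φ ↔ (φ → χ) = 3/5 ↔ 1 = 3/5
((φ → χ) → (φ ↔ χ)) → (φ ↔ (φ → χ)) = 1 → 3/5 = 3/5
¬(((φ → χ) → (φ ↔ χ)) → (φ ↔ (φ → χ))) = ¬3/5 = 2/5
¬(ψ ↔ ((φ ↔ χ) → χ)) ↔ ¬(((φ → χ) → (φ ↔ χ)) → (φ ↔ (φ → χ))) = 0 ↔ 2/5 = 3/5
ψ ↔ φ = 3/5 ↔ 3/5 = 1
(ψ ↔ φ) → ψ = 1 → 3/5 = 3/5
χ → χ = 3/5 → 3/5 = 1
¬(χ → χ) = ¬1 = 0
¬¬(χ → χ) = ¬0 = 1
((ψ ↔ φ) → ψ) → ¬¬(χ → χ) = 3/5 → 1 = 1
(¬(ψ ↔ ((φ ↔ χ) → χ)) ↔ ¬(((φ → χ) → (φ ↔ χ)) → (φ ↔ (φ → χ)))) ↔ (((ψ ↔ φ) → ψ) → ¬¬(χ → χ)) = 3/5 ↔ 1 = 3/5

3/5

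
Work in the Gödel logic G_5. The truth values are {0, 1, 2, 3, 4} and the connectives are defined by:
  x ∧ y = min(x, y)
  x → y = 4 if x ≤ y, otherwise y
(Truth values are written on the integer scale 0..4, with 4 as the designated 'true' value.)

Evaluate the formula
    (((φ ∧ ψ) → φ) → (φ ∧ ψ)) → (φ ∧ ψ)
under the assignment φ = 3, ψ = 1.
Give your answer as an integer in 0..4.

4

φ ∧ ψ = 3 ∧ 1 = 1
(φ ∧ ψ) → φ = 1 → 3 = 4
φ ∧ ψ = 3 ∧ 1 = 1
((φ ∧ ψ) → φ) → (φ ∧ ψ) = 4 → 1 = 1
φ ∧ ψ = 3 ∧ 1 = 1
(((φ ∧ ψ) → φ) → (φ ∧ ψ)) → (φ ∧ ψ) = 1 → 1 = 4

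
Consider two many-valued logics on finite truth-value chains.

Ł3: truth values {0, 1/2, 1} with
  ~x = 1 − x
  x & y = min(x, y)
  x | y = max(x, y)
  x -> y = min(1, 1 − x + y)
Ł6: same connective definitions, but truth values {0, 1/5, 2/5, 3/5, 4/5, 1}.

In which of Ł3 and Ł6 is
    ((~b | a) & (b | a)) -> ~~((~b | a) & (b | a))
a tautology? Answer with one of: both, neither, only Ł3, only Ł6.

both

In Ł3: every assignment gives 1 — tautology.
In Ł6: every assignment gives 1 — tautology.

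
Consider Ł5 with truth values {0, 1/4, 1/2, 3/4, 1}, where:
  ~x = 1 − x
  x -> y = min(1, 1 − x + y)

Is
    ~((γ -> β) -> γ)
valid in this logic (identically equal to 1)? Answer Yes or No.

Counterexample: take β = 0, γ = 1/4.
γ -> β = 1/4 -> 0 = 3/4
(γ -> β) -> γ = 3/4 -> 1/4 = 1/2
~((γ -> β) -> γ) = ~1/2 = 1/2
This gives 1/2 ≠ 1.

No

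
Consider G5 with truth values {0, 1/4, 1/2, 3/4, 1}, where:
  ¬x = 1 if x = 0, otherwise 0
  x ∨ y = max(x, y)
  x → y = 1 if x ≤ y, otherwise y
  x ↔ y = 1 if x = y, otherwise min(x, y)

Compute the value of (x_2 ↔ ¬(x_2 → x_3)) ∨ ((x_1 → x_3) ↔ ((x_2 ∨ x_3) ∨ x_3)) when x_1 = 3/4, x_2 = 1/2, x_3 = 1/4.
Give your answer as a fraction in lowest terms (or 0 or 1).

x_2 → x_3 = 1/2 → 1/4 = 1/4
¬(x_2 → x_3) = ¬1/4 = 0
x_2 ↔ ¬(x_2 → x_3) = 1/2 ↔ 0 = 0
x_1 → x_3 = 3/4 → 1/4 = 1/4
x_2 ∨ x_3 = 1/2 ∨ 1/4 = 1/2
(x_2 ∨ x_3) ∨ x_3 = 1/2 ∨ 1/4 = 1/2
(x_1 → x_3) ↔ ((x_2 ∨ x_3) ∨ x_3) = 1/4 ↔ 1/2 = 1/4
(x_2 ↔ ¬(x_2 → x_3)) ∨ ((x_1 → x_3) ↔ ((x_2 ∨ x_3) ∨ x_3)) = 0 ∨ 1/4 = 1/4

1/4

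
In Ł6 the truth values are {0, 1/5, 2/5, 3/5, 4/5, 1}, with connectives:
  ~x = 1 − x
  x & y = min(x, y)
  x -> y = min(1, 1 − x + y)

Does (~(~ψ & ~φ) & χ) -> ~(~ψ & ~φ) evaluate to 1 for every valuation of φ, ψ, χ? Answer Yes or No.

Yes

At φ = 3/5, ψ = 3/5, χ = 2/5, for instance:
~ψ = ~3/5 = 2/5
~φ = ~3/5 = 2/5
~ψ & ~φ = 2/5 & 2/5 = 2/5
~(~ψ & ~φ) = ~2/5 = 3/5
~(~ψ & ~φ) & χ = 3/5 & 2/5 = 2/5
(~(~ψ & ~φ) & χ) -> ~(~ψ & ~φ) = 2/5 -> 3/5 = 1
and checking the remaining 215 assignments likewise gives ≥ 1 in every case.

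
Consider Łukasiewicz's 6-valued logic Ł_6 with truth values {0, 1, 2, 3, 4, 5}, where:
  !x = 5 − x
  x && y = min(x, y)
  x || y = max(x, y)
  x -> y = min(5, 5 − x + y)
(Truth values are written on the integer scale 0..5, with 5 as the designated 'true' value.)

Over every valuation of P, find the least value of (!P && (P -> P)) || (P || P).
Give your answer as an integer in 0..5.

3

Take P = 2:
!P = !2 = 3
P -> P = 2 -> 2 = 5
!P && (P -> P) = 3 && 5 = 3
P || P = 2 || 2 = 2
(!P && (P -> P)) || (P || P) = 3 || 2 = 3
No assignment yields a value below 3, so this is the minimum.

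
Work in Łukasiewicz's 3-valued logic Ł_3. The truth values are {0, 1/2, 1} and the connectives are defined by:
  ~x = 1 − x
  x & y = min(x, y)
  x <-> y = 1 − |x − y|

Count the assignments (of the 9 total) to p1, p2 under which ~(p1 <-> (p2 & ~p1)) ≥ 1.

4

p1 = 0, p2 = 0 ↦ 0  <
p1 = 0, p2 = 1/2 ↦ 1/2  <
p1 = 0, p2 = 1 ↦ 1  ≥
p1 = 1/2, p2 = 0 ↦ 1/2  <
p1 = 1/2, p2 = 1/2 ↦ 0  <
p1 = 1/2, p2 = 1 ↦ 0  <
p1 = 1, p2 = 0 ↦ 1  ≥
p1 = 1, p2 = 1/2 ↦ 1  ≥
p1 = 1, p2 = 1 ↦ 1  ≥
So 4 of the 9 assignments meet the threshold.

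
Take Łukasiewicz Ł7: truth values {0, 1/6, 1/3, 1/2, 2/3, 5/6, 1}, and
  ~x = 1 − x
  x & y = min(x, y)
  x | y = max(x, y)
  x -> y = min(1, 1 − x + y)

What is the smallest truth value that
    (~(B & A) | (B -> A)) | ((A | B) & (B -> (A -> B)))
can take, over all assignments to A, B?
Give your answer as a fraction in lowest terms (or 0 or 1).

Take A = 1/3, B = 2/3:
B & A = 2/3 & 1/3 = 1/3
~(B & A) = ~1/3 = 2/3
B -> A = 2/3 -> 1/3 = 2/3
~(B & A) | (B -> A) = 2/3 | 2/3 = 2/3
A | B = 1/3 | 2/3 = 2/3
A -> B = 1/3 -> 2/3 = 1
B -> (A -> B) = 2/3 -> 1 = 1
(A | B) & (B -> (A -> B)) = 2/3 & 1 = 2/3
(~(B & A) | (B -> A)) | ((A | B) & (B -> (A -> B))) = 2/3 | 2/3 = 2/3
No assignment yields a value below 2/3, so this is the minimum.

2/3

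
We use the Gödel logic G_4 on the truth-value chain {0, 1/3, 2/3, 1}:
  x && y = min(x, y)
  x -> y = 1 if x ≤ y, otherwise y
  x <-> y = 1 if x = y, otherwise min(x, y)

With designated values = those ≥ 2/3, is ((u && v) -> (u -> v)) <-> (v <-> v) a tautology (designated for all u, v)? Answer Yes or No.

u = 0, v = 0 ↦ 1
u = 0, v = 1/3 ↦ 1
u = 0, v = 2/3 ↦ 1
u = 0, v = 1 ↦ 1
u = 1/3, v = 0 ↦ 1
u = 1/3, v = 1/3 ↦ 1
u = 1/3, v = 2/3 ↦ 1
u = 1/3, v = 1 ↦ 1
u = 2/3, v = 0 ↦ 1
u = 2/3, v = 1/3 ↦ 1
u = 2/3, v = 2/3 ↦ 1
u = 2/3, v = 1 ↦ 1
u = 1, v = 0 ↦ 1
u = 1, v = 1/3 ↦ 1
u = 1, v = 2/3 ↦ 1
u = 1, v = 1 ↦ 1
Every assignment gives a value ≥ 2/3.

Yes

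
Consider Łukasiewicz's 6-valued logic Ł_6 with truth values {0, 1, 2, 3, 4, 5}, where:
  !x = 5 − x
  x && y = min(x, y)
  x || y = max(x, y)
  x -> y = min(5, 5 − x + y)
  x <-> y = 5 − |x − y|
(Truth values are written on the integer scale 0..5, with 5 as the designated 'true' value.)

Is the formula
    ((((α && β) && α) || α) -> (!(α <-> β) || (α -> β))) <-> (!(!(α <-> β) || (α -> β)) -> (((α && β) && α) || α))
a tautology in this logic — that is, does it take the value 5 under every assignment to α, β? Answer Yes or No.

No

Counterexample: take α = 4, β = 1.
α && β = 4 && 1 = 1
(α && β) && α = 1 && 4 = 1
((α && β) && α) || α = 1 || 4 = 4
α <-> β = 4 <-> 1 = 2
!(α <-> β) = !2 = 3
α -> β = 4 -> 1 = 2
!(α <-> β) || (α -> β) = 3 || 2 = 3
(((α && β) && α) || α) -> (!(α <-> β) || (α -> β)) = 4 -> 3 = 4
α <-> β = 4 <-> 1 = 2
!(α <-> β) = !2 = 3
α -> β = 4 -> 1 = 2
!(α <-> β) || (α -> β) = 3 || 2 = 3
!(!(α <-> β) || (α -> β)) = !3 = 2
α && β = 4 && 1 = 1
(α && β) && α = 1 && 4 = 1
((α && β) && α) || α = 1 || 4 = 4
!(!(α <-> β) || (α -> β)) -> (((α && β) && α) || α) = 2 -> 4 = 5
((((α && β) && α) || α) -> (!(α <-> β) || (α -> β))) <-> (!(!(α <-> β) || (α -> β)) -> (((α && β) && α) || α)) = 4 <-> 5 = 4
This gives 4 ≠ 5.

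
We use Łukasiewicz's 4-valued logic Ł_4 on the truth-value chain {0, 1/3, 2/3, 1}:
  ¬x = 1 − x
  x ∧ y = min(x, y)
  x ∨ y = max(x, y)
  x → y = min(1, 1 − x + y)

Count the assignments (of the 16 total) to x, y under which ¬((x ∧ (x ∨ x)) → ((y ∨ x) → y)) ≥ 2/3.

x = 0, y = 0 ↦ 0  <
x = 0, y = 1/3 ↦ 0  <
x = 0, y = 2/3 ↦ 0  <
x = 0, y = 1 ↦ 0  <
x = 1/3, y = 0 ↦ 0  <
x = 1/3, y = 1/3 ↦ 0  <
x = 1/3, y = 2/3 ↦ 0  <
x = 1/3, y = 1 ↦ 0  <
x = 2/3, y = 0 ↦ 1/3  <
x = 2/3, y = 1/3 ↦ 0  <
x = 2/3, y = 2/3 ↦ 0  <
x = 2/3, y = 1 ↦ 0  <
x = 1, y = 0 ↦ 1  ≥
x = 1, y = 1/3 ↦ 2/3  ≥
x = 1, y = 2/3 ↦ 1/3  <
x = 1, y = 1 ↦ 0  <
So 2 of the 16 assignments meet the threshold.

2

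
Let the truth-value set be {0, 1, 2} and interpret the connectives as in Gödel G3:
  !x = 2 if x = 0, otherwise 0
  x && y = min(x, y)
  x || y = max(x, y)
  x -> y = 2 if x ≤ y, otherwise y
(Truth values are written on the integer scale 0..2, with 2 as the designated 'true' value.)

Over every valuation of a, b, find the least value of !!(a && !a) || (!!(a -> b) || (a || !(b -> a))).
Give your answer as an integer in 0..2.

Take a = 1, b = 0:
!a = !1 = 0
a && !a = 1 && 0 = 0
!(a && !a) = !0 = 2
!!(a && !a) = !2 = 0
a -> b = 1 -> 0 = 0
!(a -> b) = !0 = 2
!!(a -> b) = !2 = 0
b -> a = 0 -> 1 = 2
!(b -> a) = !2 = 0
a || !(b -> a) = 1 || 0 = 1
!!(a -> b) || (a || !(b -> a)) = 0 || 1 = 1
!!(a && !a) || (!!(a -> b) || (a || !(b -> a))) = 0 || 1 = 1
No assignment yields a value below 1, so this is the minimum.

1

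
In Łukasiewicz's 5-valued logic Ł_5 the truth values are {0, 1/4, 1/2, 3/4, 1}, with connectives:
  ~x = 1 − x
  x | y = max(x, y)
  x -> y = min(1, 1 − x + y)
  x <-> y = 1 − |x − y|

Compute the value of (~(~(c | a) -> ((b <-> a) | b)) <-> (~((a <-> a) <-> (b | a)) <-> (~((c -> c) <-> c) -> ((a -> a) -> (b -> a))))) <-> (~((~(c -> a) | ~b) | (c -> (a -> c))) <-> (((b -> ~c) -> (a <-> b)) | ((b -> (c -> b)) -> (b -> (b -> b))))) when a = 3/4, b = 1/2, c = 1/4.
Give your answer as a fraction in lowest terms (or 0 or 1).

c | a = 1/4 | 3/4 = 3/4
~(c | a) = ~3/4 = 1/4
b <-> a = 1/2 <-> 3/4 = 3/4
(b <-> a) | b = 3/4 | 1/2 = 3/4
~(c | a) -> ((b <-> a) | b) = 1/4 -> 3/4 = 1
~(~(c | a) -> ((b <-> a) | b)) = ~1 = 0
a <-> a = 3/4 <-> 3/4 = 1
b | a = 1/2 | 3/4 = 3/4
(a <-> a) <-> (b | a) = 1 <-> 3/4 = 3/4
~((a <-> a) <-> (b | a)) = ~3/4 = 1/4
c -> c = 1/4 -> 1/4 = 1
(c -> c) <-> c = 1 <-> 1/4 = 1/4
~((c -> c) <-> c) = ~1/4 = 3/4
a -> a = 3/4 -> 3/4 = 1
b -> a = 1/2 -> 3/4 = 1
(a -> a) -> (b -> a) = 1 -> 1 = 1
~((c -> c) <-> c) -> ((a -> a) -> (b -> a)) = 3/4 -> 1 = 1
~((a <-> a) <-> (b | a)) <-> (~((c -> c) <-> c) -> ((a -> a) -> (b -> a))) = 1/4 <-> 1 = 1/4
~(~(c | a) -> ((b <-> a) | b)) <-> (~((a <-> a) <-> (b | a)) <-> (~((c -> c) <-> c) -> ((a -> a) -> (b -> a)))) = 0 <-> 1/4 = 3/4
c -> a = 1/4 -> 3/4 = 1
~(c -> a) = ~1 = 0
~b = ~1/2 = 1/2
~(c -> a) | ~b = 0 | 1/2 = 1/2
a -> c = 3/4 -> 1/4 = 1/2
c -> (a -> c) = 1/4 -> 1/2 = 1
(~(c -> a) | ~b) | (c -> (a -> c)) = 1/2 | 1 = 1
~((~(c -> a) | ~b) | (c -> (a -> c))) = ~1 = 0
~c = ~1/4 = 3/4
b -> ~c = 1/2 -> 3/4 = 1
a <-> b = 3/4 <-> 1/2 = 3/4
(b -> ~c) -> (a <-> b) = 1 -> 3/4 = 3/4
c -> b = 1/4 -> 1/2 = 1
b -> (c -> b) = 1/2 -> 1 = 1
b -> b = 1/2 -> 1/2 = 1
b -> (b -> b) = 1/2 -> 1 = 1
(b -> (c -> b)) -> (b -> (b -> b)) = 1 -> 1 = 1
((b -> ~c) -> (a <-> b)) | ((b -> (c -> b)) -> (b -> (b -> b))) = 3/4 | 1 = 1
~((~(c -> a) | ~b) | (c -> (a -> c))) <-> (((b -> ~c) -> (a <-> b)) | ((b -> (c -> b)) -> (b -> (b -> b)))) = 0 <-> 1 = 0
(~(~(c | a) -> ((b <-> a) | b)) <-> (~((a <-> a) <-> (b | a)) <-> (~((c -> c) <-> c) -> ((a -> a) -> (b -> a))))) <-> (~((~(c -> a) | ~b) | (c -> (a -> c))) <-> (((b -> ~c) -> (a <-> b)) | ((b -> (c -> b)) -> (b -> (b -> b))))) = 3/4 <-> 0 = 1/4

1/4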